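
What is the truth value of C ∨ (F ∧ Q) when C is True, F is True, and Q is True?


C = True, F = True, Q = True
Step 1: F ∧ Q = True AND True = True
Step 2: C ∨ True = True OR True = True
AND evaluated first (higher precedence); then OR applied.

True


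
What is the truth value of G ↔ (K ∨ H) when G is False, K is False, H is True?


G = False, K = False, H = True
Step 1: K ∨ H = False OR True = True
Step 2: G ↔ (True): true when both sides have same truth value.
Result: False ↔ True = False

False


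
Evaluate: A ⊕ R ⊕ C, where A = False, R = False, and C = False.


A = False, R = False, C = False
Step 1: A ⊕ R = False XOR False = False
Step 2: False ⊕ C = False XOR False = False
XOR is true when an odd number of operands are true.

False


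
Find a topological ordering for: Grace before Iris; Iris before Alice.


Constraints: Grace before Iris; Iris before Alice
Method: repeatedly schedule the remaining task that has no remaining task required before it.
  Step 1: remaining {Grace, Iris, Alice}; every task except Grace still has a predecessor pending → schedule Grace.
  Step 2: remaining {Iris, Alice}; every task except Iris still has a predecessor pending → schedule Iris.
  Step 3: only Alice remains → schedule Alice.
Resulting order:

Grace → Iris → Alice


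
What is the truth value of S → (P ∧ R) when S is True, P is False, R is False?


S = True, P = False, R = False
Step 1: P ∧ R = False AND False = False
Step 2: S → (False): false only when S=True and consequent=False.
Result: False

False


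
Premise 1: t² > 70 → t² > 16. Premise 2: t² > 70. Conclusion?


Modus ponens: P → Q, P ⊢ Q
P: t² > 70
Q: t² > 16
We have P → Q and P is true.
By modus ponens, Q must be true.

t² > 16


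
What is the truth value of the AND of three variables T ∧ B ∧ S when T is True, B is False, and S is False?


T = True, B = False, S = False
Step 1: T ∧ B = True AND False = False
Step 2: (False) ∧ S = (False) AND False = False
AND is true only when ALL operands are true.

False


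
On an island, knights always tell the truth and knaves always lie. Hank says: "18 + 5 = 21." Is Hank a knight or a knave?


Statement: "18 + 5 = 21."
Actual: 18 + 5 = 23
Claimed: 21
Statement is FALSE → Hank lies → Knave

Knave


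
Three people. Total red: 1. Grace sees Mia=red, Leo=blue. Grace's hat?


Total red = 1, seen red = 1
Own red = 1 - 1 = 0
Grace's hat is blue.

blue


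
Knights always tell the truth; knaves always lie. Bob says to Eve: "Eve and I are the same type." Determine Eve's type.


Bob says: "Eve and I are the same type."
Case 1: Bob is a Knight (truth-teller)
  Statement is true → they ARE the same → Eve is also a Knight
Case 2: Bob is a Knave (liar)
  Statement is false → they are NOT the same → Eve is a Knight
In both cases, Eve is a Knight.

Knight


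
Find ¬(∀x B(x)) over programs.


Original: ∀x B(x)
Rule: ¬∀→∃, ¬∃→∀, negate predicate.
Negation: ∃x ¬B(x)

∃x ¬B(x)


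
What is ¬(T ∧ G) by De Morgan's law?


De Morgan's law: ¬(P ∧ Q) ≡ ¬P ∨ ¬Q
¬(T ∧ G) = ¬T ∨ ¬G

¬T ∨ ¬G


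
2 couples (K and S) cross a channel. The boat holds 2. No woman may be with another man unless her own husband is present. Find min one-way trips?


Label couples K and S.
1. WK+WS → (far: WK,WS; near: HK,HS)
2. WK ←   (far: WS; near: HK,HS,WK)
3. HK+HS → (far: HK,HS,WS; near: WK)
4. HK ←   (far: HS,WS; near: HK,WK)  — HK returns, since WK is alone on near bank
5. HK+WK → (far: all four; near: empty)
Every state respects the constraint.
Minimum trips = 5

5


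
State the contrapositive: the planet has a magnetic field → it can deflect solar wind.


Original: If the planet has a magnetic field, then it can deflect solar wind
Contrapositive: If ¬Q, then ¬P
Negate Q: not (it can deflect solar wind)
Negate P: not (the planet has a magnetic field)

If not (it can deflect solar wind), then not (the planet has a magnetic field).


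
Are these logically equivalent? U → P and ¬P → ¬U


Expression 1: U → P
Expression 2: ¬P → ¬U
Truth table (U P | Expr1 Expr2):
  T T |   T     T
  T F |   F     F
  F T |   T     T
  F F |   T     T
All 4 rows agree, so the expressions are logically equivalent.

Yes


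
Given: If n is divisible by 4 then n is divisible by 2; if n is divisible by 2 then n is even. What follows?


Hypothetical syllogism: P → Q, Q → R ⊢ P → R
Premise 1: n is divisible by 4 → n is divisible by 2
Premise 2: n is divisible by 2 → n is even
Chain the implications: the middle term (n is divisible by 2) links the two.
Conclusion: If n is divisible by 4, then n is even.

If n is divisible by 4, then n is even.


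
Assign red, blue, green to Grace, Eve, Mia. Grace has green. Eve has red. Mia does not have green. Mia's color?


From clues:
  Eve → red
  Grace → green
By elimination, Mia gets the remaining.

blue


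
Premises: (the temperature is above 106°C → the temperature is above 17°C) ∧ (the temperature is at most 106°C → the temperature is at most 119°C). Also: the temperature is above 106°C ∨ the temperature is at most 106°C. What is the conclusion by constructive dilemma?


Constructive dilemma: (P → Q) ∧ (R → S), P ∨ R ⊢ Q ∨ S
Premise 1: the temperature is above 106°C → the temperature is above 17°C
Premise 2: the temperature is at most 106°C → the temperature is at most 119°C
Premise 3: the temperature is above 106°C ∨ the temperature is at most 106°C
Case 1: Assuming the temperature is above 106°C, then by Premise 1, the temperature is above 17°C.
Case 2: Assuming the temperature is at most 106°C, then by Premise 2, the temperature is at most 119°C.
Since one of the temperature is above 106°C or the temperature is at most 106°C must hold, we get the temperature is above 17°C or the temperature is at most 119°C.

The temperature is above 17°C or the temperature is at most 119°C.


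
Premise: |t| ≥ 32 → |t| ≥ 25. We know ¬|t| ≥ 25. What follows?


Modus tollens: P → Q, ¬Q ⊢ ¬P
P: |t| ≥ 32
Q: |t| ≥ 25
We have P → Q and Q is false.
By modus tollens, P must be false.

It is not the case that |t| ≥ 32


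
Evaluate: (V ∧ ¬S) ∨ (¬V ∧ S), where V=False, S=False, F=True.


V = False, S = False, F = True
Expression: (V ∧ ¬S) ∨ (¬V ∧ S)
Step 1: ¬S = NOT False = True
Step 2: V ∧ ¬S = False AND True = False
Step 3: ¬V = NOT False = True
Step 4: ¬V ∧ S = True AND False = False
Step 5: (False) ∨ (False) = False OR False = False

False


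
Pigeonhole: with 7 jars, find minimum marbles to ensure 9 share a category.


Pigeonhole: to guarantee k in one of n categories, need (k-1)×n + 1.
k = 9, n = 7
Minimum = (9-1) × 7 + 1 = 8 × 7 + 1

57


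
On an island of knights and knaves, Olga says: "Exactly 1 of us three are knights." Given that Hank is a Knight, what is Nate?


Olga claims exactly 1 knights among Olga, Hank, Nate.
Given: Hank is a Knight.

Case 1: Olga is a Knight (tells truth)
  Then exactly 1 of the three are knights.
  Counting Olga, Hank: 2 knight(s) so far. Need -1 more → impossible.
Case 2: Olga is a Knave (lies)
  Then the count is NOT 1.
  If Nate = Knave, count = 1 = 1 → claim would be true, contradicts lie.
  If Nate = Knight, count = 2 ≠ 1 → lie confirmed ✓

Nate is a Knight.

Knight


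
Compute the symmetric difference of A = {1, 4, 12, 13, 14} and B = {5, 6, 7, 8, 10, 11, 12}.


A = {1, 4, 12, 13, 14}
B = {5, 6, 7, 8, 10, 11, 12}
Operation: symmetric difference
In A only: [1, 4, 13, 14], in B only: [5, 6, 7, 8, 10, 11]

{1, 4, 5, 6, 7, 8, 10, 11, 13, 14}


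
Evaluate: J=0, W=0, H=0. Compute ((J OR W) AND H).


J OR W = 0|0 = 0
0 AND 0 = 0

0


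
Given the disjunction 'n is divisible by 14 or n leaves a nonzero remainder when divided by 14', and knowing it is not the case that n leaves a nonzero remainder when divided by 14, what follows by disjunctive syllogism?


Disjunctive syllogism: P ∨ Q, ¬P ⊢ Q
Disjunction: n is divisible by 14 ∨ n leaves a nonzero remainder when divided by 14
We know it is not the case that n leaves a nonzero remainder when divided by 14.
By disjunctive syllogism, the other disjunct must be true.

n is divisible by 14


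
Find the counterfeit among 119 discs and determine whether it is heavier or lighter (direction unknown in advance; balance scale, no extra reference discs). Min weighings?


Let n = 119. 238 possibilities (n discs × lighter/heavier); each weighing has 3 outcomes.
Bound for k weighings: say the first weighing puts j discs on each pan. If it tips, the 2j weighed discs remain suspects (each with a known direction) and k-1 weighings give 3^(k-1) outcomes; 3^(k-1) is odd, so 2j ≤ 3^(k-1) - 1. If it balances, the n - 2j unweighed discs remain with direction unknown: 2(n - 2j) ≤ 3^(k-1) - 1 by the same parity argument. Adding, n ≤ (3^(k-1) - 1) + (3^(k-1) - 1)/2 = (3^k - 3)/2, and the classical three-group strategy achieves this (3 discs in 2 weighings, 12 in 3, 39 in 4, 120 in 5).
So we need the smallest k with (3^k - 3)/2 ≥ 119.
k = 4: (3^4 - 3)/2 = 39 < 119 ✗
k = 5: (3^5 - 3)/2 = 120 ≥ 119 ✓

5


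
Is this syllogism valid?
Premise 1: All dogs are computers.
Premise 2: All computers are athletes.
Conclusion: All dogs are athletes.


Premise 1: All dogs are computers.
Premise 2: All computers are athletes.
Conclusion: All dogs are athletes.
Barbara syllogism (AAA-1): All A are B, All B are C → All A are C.
Middle term (computers) distributed in premise 2.

Valid


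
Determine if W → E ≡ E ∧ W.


Expression 1: W → E
Expression 2: E ∧ W
Truth table (W E | Expr1 Expr2):
  T T |   T     T
  T F |   F     F
  F T |   T     F   ← differ
  F F |   T     F   ← differ
Counterexample: W=F, E=T gives Expr1 = T but Expr2 = F, so the expressions are NOT logically equivalent.

No


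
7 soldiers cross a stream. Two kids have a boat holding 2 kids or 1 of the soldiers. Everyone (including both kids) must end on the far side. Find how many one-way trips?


Per crossing of one of the soldiers: kids→, one←, one of the soldiers→, one← = 4 trips
7 × 4 = 28, + 1 final kids→ = 29
Minimum trips = 29

29


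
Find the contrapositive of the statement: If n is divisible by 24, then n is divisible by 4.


Original: If n is divisible by 24, then n is divisible by 4
Contrapositive: If ¬Q, then ¬P
Negate Q: not (n is divisible by 4)
Negate P: not (n is divisible by 24)

If not (n is divisible by 4), then not (n is divisible by 24).


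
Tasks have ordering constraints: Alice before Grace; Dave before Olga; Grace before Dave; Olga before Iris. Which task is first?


Constraints: Alice before Grace; Dave before Olga; Grace before Dave; Olga before Iris
The first task can have nothing scheduled before it, so it must never appear on the right of a 'before'.
Tasks appearing after some 'before': Grace, Olga, Dave, Iris.
The only task not in that list is Alice → it is first.

Alice


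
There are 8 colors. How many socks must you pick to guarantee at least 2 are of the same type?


Pigeonhole: to guarantee k in one of n categories, need (k-1)×n + 1.
k = 2, n = 8
Minimum = (2-1) × 8 + 1 = 1 × 8 + 1

9


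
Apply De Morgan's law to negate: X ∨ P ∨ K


De Morgan's law: ¬(P ∨ Q ∨ R) ≡ ¬P ∧ ¬Q ∧ ¬R
¬(X ∨ P ∨ K) = ¬X ∧ ¬P ∧ ¬K

¬X ∧ ¬P ∧ ¬K


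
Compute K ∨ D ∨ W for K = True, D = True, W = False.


K = True, D = True, W = False
Step 1: K ∨ D = True OR True = True
Step 2: True ∨ W = True OR False = True
OR is true when at least one operand is true.

True


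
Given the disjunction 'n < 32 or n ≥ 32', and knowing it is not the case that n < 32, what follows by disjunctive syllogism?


Disjunctive syllogism: P ∨ Q, ¬P ⊢ Q
Disjunction: n < 32 ∨ n ≥ 32
We know it is not the case that n < 32.
By disjunctive syllogism, the other disjunct must be true.

n ≥ 32


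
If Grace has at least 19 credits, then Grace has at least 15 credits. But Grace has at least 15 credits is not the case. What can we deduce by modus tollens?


Modus tollens: P → Q, ¬Q ⊢ ¬P
P: Grace has at least 19 credits
Q: Grace has at least 15 credits
We have P → Q and Q is false.
By modus tollens, P must be false.

It is not the case that Grace has at least 19 credits


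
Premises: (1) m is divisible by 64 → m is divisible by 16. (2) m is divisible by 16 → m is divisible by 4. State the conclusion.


Hypothetical syllogism: P → Q, Q → R ⊢ P → R
Premise 1: m is divisible by 64 → m is divisible by 16
Premise 2: m is divisible by 16 → m is divisible by 4
Chain the implications: the middle term (m is divisible by 16) links the two.
Conclusion: If m is divisible by 64, then m is divisible by 4.

If m is divisible by 64, then m is divisible by 4.


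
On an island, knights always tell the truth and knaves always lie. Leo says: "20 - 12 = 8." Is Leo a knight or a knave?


Statement: "20 - 12 = 8."
Actual: 20 - 12 = 8
Claimed: 8
Statement is TRUE → Leo tells the truth → Knight

Knight


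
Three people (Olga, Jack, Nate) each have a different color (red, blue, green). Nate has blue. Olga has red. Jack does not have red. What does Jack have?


From clues:
  Nate → blue
  Olga → red
By elimination, Jack gets the remaining.

green


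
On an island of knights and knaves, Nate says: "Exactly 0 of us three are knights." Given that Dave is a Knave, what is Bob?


Nate claims exactly 0 knights among Nate, Dave, Bob.
Given: Dave is a Knave.

Case 1: Nate is a Knight (tells truth)
  Then exactly 0 of the three are knights.
  Counting Nate, Dave: 1 knight(s) so far. Need -1 more → impossible.
Case 2: Nate is a Knave (lies)
  Then the count is NOT 0.
  If Bob = Knave, count = 0 = 0 → claim would be true, contradicts lie.
  If Bob = Knight, count = 1 ≠ 0 → lie confirmed ✓

Bob is a Knight.

Knight


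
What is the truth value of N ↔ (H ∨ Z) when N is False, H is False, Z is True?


N = False, H = False, Z = True
Step 1: H ∨ Z = False OR True = True
Step 2: N ↔ (True): true when both sides have same truth value.
Result: False ↔ True = False

False


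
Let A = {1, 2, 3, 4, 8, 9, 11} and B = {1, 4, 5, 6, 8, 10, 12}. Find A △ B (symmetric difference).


A = {1, 2, 3, 4, 8, 9, 11}
B = {1, 4, 5, 6, 8, 10, 12}
Operation: symmetric difference
In A only: [2, 3, 9, 11], in B only: [5, 6, 10, 12]

{2, 3, 5, 6, 9, 10, 11, 12}


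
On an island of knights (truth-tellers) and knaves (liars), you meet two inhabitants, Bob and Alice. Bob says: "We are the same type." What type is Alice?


Bob says: "We are the same type."
Case 1: Bob is a Knight (truth-teller)
  Statement is true → they ARE the same → Alice is also a Knight
Case 2: Bob is a Knave (liar)
  Statement is false → they are NOT the same → Alice is a Knight
In both cases, Alice is a Knight.

Knight


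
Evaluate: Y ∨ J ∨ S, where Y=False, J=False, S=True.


Y = False, J = False, S = True
Expression: Y ∨ J ∨ S
Step 1: Y ∨ J = False OR False = False
Step 2: (False) ∨ S = False OR True = True

True


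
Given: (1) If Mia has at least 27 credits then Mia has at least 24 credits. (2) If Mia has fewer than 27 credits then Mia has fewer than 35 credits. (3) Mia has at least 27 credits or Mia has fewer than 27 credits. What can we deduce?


Constructive dilemma: (P → Q) ∧ (R → S), P ∨ R ⊢ Q ∨ S
Premise 1: Mia has at least 27 credits → Mia has at least 24 credits
Premise 2: Mia has fewer than 27 credits → Mia has fewer than 35 credits
Premise 3: Mia has at least 27 credits ∨ Mia has fewer than 27 credits
Case 1: Assuming Mia has at least 27 credits, then by Premise 1, Mia has at least 24 credits.
Case 2: Assuming Mia has fewer than 27 credits, then by Premise 2, Mia has fewer than 35 credits.
Since one of Mia has at least 27 credits or Mia has fewer than 27 credits must hold, we get Mia has at least 24 credits or Mia has fewer than 35 credits.

Mia has at least 24 credits or Mia has fewer than 35 credits.


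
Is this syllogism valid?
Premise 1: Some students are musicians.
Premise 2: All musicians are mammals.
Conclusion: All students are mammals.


Premise 1: Some students are musicians.
Premise 2: All musicians are mammals.
Conclusion: All students are mammals.
Fallacy: illicit minor. The minor term (students) is distributed in the conclusion ('All students ...') but undistributed in its premise ('Some students are musicians' doesn't cover all students).
Only 'Some students are mammals' follows, not 'All'.

Invalid


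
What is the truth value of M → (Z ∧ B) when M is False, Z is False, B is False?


M = False, Z = False, B = False
Step 1: Z ∧ B = False AND False = False
Step 2: M → (False): false only when M=True and consequent=False.
Result: True

True


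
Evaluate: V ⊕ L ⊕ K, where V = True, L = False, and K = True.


V = True, L = False, K = True
Step 1: V ⊕ L = True XOR False = True
Step 2: True ⊕ K = True XOR True = False
XOR is true when an odd number of operands are true.

False


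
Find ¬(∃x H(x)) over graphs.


Original: ∃x H(x)
Rule: ¬∀→∃, ¬∃→∀, negate predicate.
Negation: ∀x ¬H(x)

∀x ¬H(x)


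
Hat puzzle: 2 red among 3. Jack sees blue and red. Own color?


Total red = 2, seen red = 1
Own red = 2 - 1 = 1
Jack's hat is red.

red


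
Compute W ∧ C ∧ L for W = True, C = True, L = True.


W = True, C = True, L = True
Step 1: W ∧ C = True AND True = True
Step 2: (True) ∧ L = (True) AND True = True
AND is true only when ALL operands are true.

True


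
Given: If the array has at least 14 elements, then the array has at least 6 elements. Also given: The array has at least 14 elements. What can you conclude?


Modus ponens: P → Q, P ⊢ Q
P: the array has at least 14 elements
Q: the array has at least 6 elements
We have P → Q and P is true.
By modus ponens, Q must be true.

The array has at least 6 elements


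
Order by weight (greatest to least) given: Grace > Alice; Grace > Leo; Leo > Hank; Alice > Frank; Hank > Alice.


Constraints: Grace > Alice; Grace > Leo; Leo > Hank; Alice > Frank; Hank > Alice
Method: at each step, the next-highest is the one remaining person who never appears on the smaller side of a constraint between remaining people.
  Step 1: remaining {Hank, Frank, Grace, Alice, Leo}; on the smaller side: {Hank, Frank, Alice, Leo} → Grace is next (Grace > Alice; Grace > Leo).
  Step 2: remaining {Hank, Frank, Alice, Leo}; on the smaller side: {Hank, Frank, Alice} → Leo is next (Leo > Hank).
  Step 3: remaining {Hank, Frank, Alice}; on the smaller side: {Frank, Alice} → Hank is next (Hank > Alice).
  Step 4: remaining {Frank, Alice}; on the smaller side: {Frank} → Alice is next (Alice > Frank).
  Step 5: only Frank remains → lowest.
Final ranking (highest to lowest):

Grace > Leo > Hank > Alice > Frank


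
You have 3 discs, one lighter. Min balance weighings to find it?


Each weighing has 3 outcomes (left heavy / balance / right heavy), so k weighings distinguish at most 3^k cases; splitting into three near-equal groups achieves this.
Need 3^k ≥ 3: 3^0 = 1 < 3 ≤ 3^1 = 3
k = ⌈log₃(3)⌉ = 1

1


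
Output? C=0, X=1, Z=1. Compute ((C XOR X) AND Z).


C XOR X = 0^1 = 1
1 AND 1 = 1

1


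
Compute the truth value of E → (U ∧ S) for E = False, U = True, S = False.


E = False, U = True, S = False
Step 1: U ∧ S = True AND False = False
Step 2: E → (False): false only when E=True and consequent=False.
Result: True

True


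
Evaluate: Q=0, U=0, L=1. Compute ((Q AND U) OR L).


Q AND U = 0&0 = 0
0 OR 1 = 1

1


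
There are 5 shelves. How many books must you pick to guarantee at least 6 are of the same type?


Pigeonhole: to guarantee k in one of n categories, need (k-1)×n + 1.
k = 6, n = 5
Minimum = (6-1) × 5 + 1 = 5 × 5 + 1

26


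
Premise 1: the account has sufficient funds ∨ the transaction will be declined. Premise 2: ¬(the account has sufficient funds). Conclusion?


Disjunctive syllogism: P ∨ Q, ¬P ⊢ Q
Disjunction: the account has sufficient funds ∨ the transaction will be declined
We know it is not the case that the account has sufficient funds.
By disjunctive syllogism, the other disjunct must be true.

The transaction will be declined


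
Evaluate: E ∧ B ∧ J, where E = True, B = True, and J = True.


E = True, B = True, J = True
Step 1: E ∧ B = True AND True = True
Step 2: (True) ∧ J = (True) AND True = True
AND is true only when ALL operands are true.

True


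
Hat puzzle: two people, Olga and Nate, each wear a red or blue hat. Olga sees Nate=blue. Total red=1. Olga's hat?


Total red = 1, Nate = blue
Red accounted for: 0
Remaining for Olga: 1
Olga's hat is red.

red


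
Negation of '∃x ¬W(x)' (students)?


Original: ∃x ¬W(x)
Rule: ¬∀→∃, ¬∃→∀, negate predicate.
Negation: ∀x W(x)

∀x W(x)


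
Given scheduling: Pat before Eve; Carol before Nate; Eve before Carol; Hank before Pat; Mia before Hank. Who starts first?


Constraints: Pat before Eve; Carol before Nate; Eve before Carol; Hank before Pat; Mia before Hank
The first task can have nothing scheduled before it, so it must never appear on the right of a 'before'.
Tasks appearing after some 'before': Eve, Nate, Carol, Pat, Hank.
The only task not in that list is Mia → it is first.

Mia


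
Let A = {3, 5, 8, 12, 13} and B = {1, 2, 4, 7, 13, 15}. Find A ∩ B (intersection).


A = {3, 5, 8, 12, 13}
B = {1, 2, 4, 7, 13, 15}
Operation: intersection
Elements in both: 13

{13}


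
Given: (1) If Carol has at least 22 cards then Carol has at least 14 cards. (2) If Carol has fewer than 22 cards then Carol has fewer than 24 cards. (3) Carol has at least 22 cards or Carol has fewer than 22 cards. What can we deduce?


Constructive dilemma: (P → Q) ∧ (R → S), P ∨ R ⊢ Q ∨ S
Premise 1: Carol has at least 22 cards → Carol has at least 14 cards
Premise 2: Carol has fewer than 22 cards → Carol has fewer than 24 cards
Premise 3: Carol has at least 22 cards ∨ Carol has fewer than 22 cards
Case 1: Assuming Carol has at least 22 cards, then by Premise 1, Carol has at least 14 cards.
Case 2: Assuming Carol has fewer than 22 cards, then by Premise 2, Carol has fewer than 24 cards.
Since one of Carol has at least 22 cards or Carol has fewer than 22 cards must hold, we get Carol has at least 14 cards or Carol has fewer than 24 cards.

Carol has at least 14 cards or Carol has fewer than 24 cards.


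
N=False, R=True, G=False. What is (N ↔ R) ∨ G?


N = False, R = True, G = False
Expression: (N ↔ R) ∨ G
Step 1: N ↔ R = (False iff True) (true when values match) = False
Step 2: (False) ∨ G = False OR False = False

False


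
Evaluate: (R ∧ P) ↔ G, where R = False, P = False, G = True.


R = False, P = False, G = True
Step 1: R ∧ P = False AND False = False
Step 2: (False) ↔ G: true when both sides have same truth value.
Result: False ↔ True = False

False


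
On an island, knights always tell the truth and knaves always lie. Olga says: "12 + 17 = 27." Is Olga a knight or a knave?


Statement: "12 + 17 = 27."
Actual: 12 + 17 = 29
Claimed: 27
Statement is FALSE → Olga lies → Knave

Knave


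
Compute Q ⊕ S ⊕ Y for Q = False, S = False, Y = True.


Q = False, S = False, Y = True
Step 1: Q ⊕ S = False XOR False = False
Step 2: False ⊕ Y = False XOR True = True
XOR is true when an odd number of operands are true.

True


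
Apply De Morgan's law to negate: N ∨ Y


De Morgan's law: ¬(P ∨ Q) ≡ ¬P ∧ ¬Q
¬(N ∨ Y) = ¬N ∧ ¬Y

¬N ∧ ¬Y


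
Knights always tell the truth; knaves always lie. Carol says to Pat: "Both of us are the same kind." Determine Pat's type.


Carol says: "Both of us are the same kind."
Case 1: Carol is a Knight (truth-teller)
  Statement is true → they ARE the same → Pat is also a Knight
Case 2: Carol is a Knave (liar)
  Statement is false → they are NOT the same → Pat is a Knight
In both cases, Pat is a Knight.

Knight


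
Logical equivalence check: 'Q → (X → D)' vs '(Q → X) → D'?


Expression 1: Q → (X → D)
Expression 2: (Q → X) → D
Truth table (Q X D | Expr1 Expr2):
  T T T |   T     T
  T T F |   F     F
  T F T |   T     T
  T F F |   T     T
  F T T |   T     T
  F T F |   T     F   ← differ
  F F T |   T     T
  F F F |   T     F   ← differ
Counterexample: Q=F, X=T, D=F gives Expr1 = T but Expr2 = F, so the expressions are NOT logically equivalent.

No


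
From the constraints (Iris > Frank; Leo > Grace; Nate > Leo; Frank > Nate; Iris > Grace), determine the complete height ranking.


Constraints: Iris > Frank; Leo > Grace; Nate > Leo; Frank > Nate; Iris > Grace
Method: at each step, the next-highest is the one remaining person who never appears on the smaller side of a constraint between remaining people.
  Step 1: remaining {Iris, Nate, Leo, Grace, Frank}; on the smaller side: {Nate, Leo, Grace, Frank} → Iris is next (Iris > Frank; Iris > Grace).
  Step 2: remaining {Nate, Leo, Grace, Frank}; on the smaller side: {Nate, Leo, Grace} → Frank is next (Frank > Nate).
  Step 3: remaining {Nate, Leo, Grace}; on the smaller side: {Leo, Grace} → Nate is next (Nate > Leo).
  Step 4: remaining {Leo, Grace}; on the smaller side: {Grace} → Leo is next (Leo > Grace).
  Step 5: only Grace remains → lowest.
Final ranking (highest to lowest):

Iris > Frank > Nate > Leo > Grace


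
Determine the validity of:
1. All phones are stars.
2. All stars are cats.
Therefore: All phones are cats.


Premise 1: All phones are stars.
Premise 2: All stars are cats.
Conclusion: All phones are cats.
Barbara syllogism (AAA-1): All A are B, All B are C → All A are C.
Middle term (stars) distributed in premise 2.

Valid


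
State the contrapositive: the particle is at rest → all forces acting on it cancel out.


Original: If the particle is at rest, then all forces acting on it cancel out
Contrapositive: If ¬Q, then ¬P
Negate Q: not (all forces acting on it cancel out)
Negate P: not (the particle is at rest)

If not (all forces acting on it cancel out), then not (the particle is at rest).


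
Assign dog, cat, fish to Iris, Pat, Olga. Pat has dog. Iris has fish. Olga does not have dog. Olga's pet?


From clues:
  Iris → fish
  Pat → dog
By elimination, Olga gets the remaining.

cat


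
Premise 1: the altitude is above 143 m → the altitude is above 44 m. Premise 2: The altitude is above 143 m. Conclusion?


Modus ponens: P → Q, P ⊢ Q
P: the altitude is above 143 m
Q: the altitude is above 44 m
We have P → Q and P is true.
By modus ponens, Q must be true.

The altitude is above 44 m


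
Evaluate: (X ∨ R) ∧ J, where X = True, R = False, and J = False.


X = True, R = False, J = False
Step 1: X ∨ R = True OR False = True
Step 2: True ∧ J = True AND False = False
OR is true when at least one operand is true; AND requires both.

False


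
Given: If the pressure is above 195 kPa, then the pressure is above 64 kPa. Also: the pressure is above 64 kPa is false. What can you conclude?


Modus tollens: P → Q, ¬Q ⊢ ¬P
P: the pressure is above 195 kPa
Q: the pressure is above 64 kPa
We have P → Q and Q is false.
By modus tollens, P must be false.

It is not the case that the pressure is above 195 kPa


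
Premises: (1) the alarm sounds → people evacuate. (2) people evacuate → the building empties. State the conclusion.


Hypothetical syllogism: P → Q, Q → R ⊢ P → R
Premise 1: the alarm sounds → people evacuate
Premise 2: people evacuate → the building empties
Chain the implications: the middle term (people evacuate) links the two.
Conclusion: If the alarm sounds, then the building empties.

If the alarm sounds, then the building empties.


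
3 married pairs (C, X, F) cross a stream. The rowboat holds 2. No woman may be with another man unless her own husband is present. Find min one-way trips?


Label couples C, X, F (H = husband, W = wife).
Counting alone: 6 people, the rowboat carries 2 and someone must bring it back, so each round trip nets at most +1 on the far side until the last crossing → at least 9 trips. The jealousy constraint makes 9 impossible; the shortest valid schedule has 11:
1. WC+WX →  (far: WC,WX; near: HC,HX,HF,WF)
2. WC ←       (far: WX; near: HC,HX,HF,WC,WF)
3. WC+WF →  (far: WC,WX,WF; near: HC,HX,HF)
4. WC ←       (far: WX,WF; near: HC,HX,HF,WC)
5. HX+HF →  (far: HX,WX,HF,WF; near: HC,WC)
6. HX+WX ←  (far: HF,WF; near: HC,WC,HX,WX)
7. HC+HX →  (far: HC,HX,HF,WF; near: WC,WX)
8. WF ←       (far: HC,HX,HF; near: WC,WX,WF)
9. WC+WX →  (far: HC,WC,HX,WX,HF; near: WF)
10. HF ←      (far: HC,WC,HX,WX; near: HF,WF)
11. HF+WF → (far: all six; near: empty)
In every state each wife is either with her husband or with no other man.
Minimum trips = 11

11


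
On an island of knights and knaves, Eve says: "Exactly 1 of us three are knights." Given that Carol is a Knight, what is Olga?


Eve claims exactly 1 knights among Eve, Carol, Olga.
Given: Carol is a Knight.

Case 1: Eve is a Knight (tells truth)
  Then exactly 1 of the three are knights.
  Counting Eve, Carol: 2 knight(s) so far. Need -1 more → impossible.
Case 2: Eve is a Knave (lies)
  Then the count is NOT 1.
  If Olga = Knave, count = 1 = 1 → claim would be true, contradicts lie.
  If Olga = Knight, count = 2 ≠ 1 → lie confirmed ✓

Olga is a Knight.

Knight


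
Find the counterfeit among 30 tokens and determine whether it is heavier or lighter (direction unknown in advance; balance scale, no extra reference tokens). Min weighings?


Let n = 30. 60 possibilities (n tokens × lighter/heavier); each weighing has 3 outcomes.
Bound for k weighings: say the first weighing puts j tokens on each pan. If it tips, the 2j weighed tokens remain suspects (each with a known direction) and k-1 weighings give 3^(k-1) outcomes; 3^(k-1) is odd, so 2j ≤ 3^(k-1) - 1. If it balances, the n - 2j unweighed tokens remain with direction unknown: 2(n - 2j) ≤ 3^(k-1) - 1 by the same parity argument. Adding, n ≤ (3^(k-1) - 1) + (3^(k-1) - 1)/2 = (3^k - 3)/2, and the classical three-group strategy achieves this (3 tokens in 2 weighings, 12 in 3, 39 in 4, 120 in 5).
So we need the smallest k with (3^k - 3)/2 ≥ 30.
k = 3: (3^3 - 3)/2 = 12 < 30 ✗
k = 4: (3^4 - 3)/2 = 39 ≥ 30 ✓

4


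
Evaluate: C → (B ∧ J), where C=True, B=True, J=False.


C = True, B = True, J = False
Expression: C → (B ∧ J)
Step 1: B ∧ J = True AND False = False
Step 2: C → (False) = True → False = False

False


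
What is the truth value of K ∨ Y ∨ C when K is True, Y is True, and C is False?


K = True, Y = True, C = False
Step 1: K ∨ Y = True OR True = True
Step 2: True ∨ C = True OR False = True
OR is true when at least one operand is true.

True


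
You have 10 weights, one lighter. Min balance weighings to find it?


Each weighing has 3 outcomes (left heavy / balance / right heavy), so k weighings distinguish at most 3^k cases; splitting into three near-equal groups achieves this.
Need 3^k ≥ 10: 3^2 = 9 < 10 ≤ 3^3 = 27
k = ⌈log₃(10)⌉ = 3

3


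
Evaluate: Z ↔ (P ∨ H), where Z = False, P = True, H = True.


Z = False, P = True, H = True
Step 1: P ∨ H = True OR True = True
Step 2: Z ↔ (True): true when both sides have same truth value.
Result: False ↔ True = False

False


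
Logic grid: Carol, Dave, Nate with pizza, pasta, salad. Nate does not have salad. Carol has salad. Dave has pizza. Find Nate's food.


From clues:
  Carol → salad
  Dave → pizza
By elimination, Nate gets the remaining.

pasta


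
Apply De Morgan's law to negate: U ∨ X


De Morgan's law: ¬(P ∨ Q) ≡ ¬P ∧ ¬Q
¬(U ∨ X) = ¬U ∧ ¬X

¬U ∧ ¬X


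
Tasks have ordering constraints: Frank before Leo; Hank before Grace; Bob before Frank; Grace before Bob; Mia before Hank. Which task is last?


Constraints: Frank before Leo; Hank before Grace; Bob before Frank; Grace before Bob; Mia before Hank
The last task can have nothing scheduled after it, so it must never appear on the left of a 'before'.
Tasks appearing before some other task: Frank, Hank, Bob, Grace, Mia.
The only task not in that list is Leo → it is last.

Leo


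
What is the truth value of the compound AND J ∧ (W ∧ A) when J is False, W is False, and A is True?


J = False, W = False, A = True
Step 1: W ∧ A = False AND True = False
Step 2: J ∧ False = False AND False = False
AND is true only when ALL operands are true.

False


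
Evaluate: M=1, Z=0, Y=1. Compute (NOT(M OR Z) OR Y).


M OR Z = 1
NOT(1) = 0
0 OR 1 = 1

1


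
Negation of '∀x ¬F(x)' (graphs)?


Original: ∀x ¬F(x)
Rule: ¬∀→∃, ¬∃→∀, negate predicate.
Negation: ∃x F(x)

∃x F(x)


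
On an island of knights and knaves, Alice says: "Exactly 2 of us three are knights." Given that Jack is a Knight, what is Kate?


Alice claims exactly 2 knights among Alice, Jack, Kate.
Given: Jack is a Knight.

Case 1: Alice is a Knight (tells truth)
  Then exactly 2 of the three are knights.
  Counting Alice, Jack: 2 knight(s) so far. Need 0 more → Kate = Knave.
Case 2: Alice is a Knave (lies)
  Then the count is NOT 2.
  If Kate = Knight, count = 2 = 2 → claim would be true, contradicts lie.
  If Kate = Knave, count = 1 ≠ 2 → lie confirmed ✓

Kate is a Knave.

Knave


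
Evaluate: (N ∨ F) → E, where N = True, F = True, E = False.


N = True, F = True, E = False
Step 1: N ∨ F = True OR True = True
Step 2: (True) → E: false only when antecedent=True and E=False.
Result: False

False


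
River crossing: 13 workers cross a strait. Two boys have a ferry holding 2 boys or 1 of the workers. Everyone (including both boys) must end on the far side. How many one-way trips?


Per crossing of one of the workers: boys→, one←, one of the workers→, one← = 4 trips
13 × 4 = 52, + 1 final boys→ = 53
Minimum trips = 53

53


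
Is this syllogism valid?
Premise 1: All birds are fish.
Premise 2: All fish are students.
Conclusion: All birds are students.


Premise 1: All birds are fish.
Premise 2: All fish are students.
Conclusion: All birds are students.
Barbara syllogism (AAA-1): All A are B, All B are C → All A are C.
Middle term (fish) distributed in premise 2.

Valid


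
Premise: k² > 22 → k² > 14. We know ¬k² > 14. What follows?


Modus tollens: P → Q, ¬Q ⊢ ¬P
P: k² > 22
Q: k² > 14
We have P → Q and Q is false.
By modus tollens, P must be false.

It is not the case that k² > 22


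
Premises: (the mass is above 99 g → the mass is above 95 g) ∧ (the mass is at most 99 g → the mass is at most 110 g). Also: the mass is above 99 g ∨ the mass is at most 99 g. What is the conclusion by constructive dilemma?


Constructive dilemma: (P → Q) ∧ (R → S), P ∨ R ⊢ Q ∨ S
Premise 1: the mass is above 99 g → the mass is above 95 g
Premise 2: the mass is at most 99 g → the mass is at most 110 g
Premise 3: the mass is above 99 g ∨ the mass is at most 99 g
Case 1: Assuming the mass is above 99 g, then by Premise 1, the mass is above 95 g.
Case 2: Assuming the mass is at most 99 g, then by Premise 2, the mass is at most 110 g.
Since one of the mass is above 99 g or the mass is at most 99 g must hold, we get the mass is above 95 g or the mass is at most 110 g.

The mass is above 95 g or the mass is at most 110 g.


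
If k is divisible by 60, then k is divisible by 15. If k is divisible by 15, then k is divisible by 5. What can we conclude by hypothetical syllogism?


Hypothetical syllogism: P → Q, Q → R ⊢ P → R
Premise 1: k is divisible by 60 → k is divisible by 15
Premise 2: k is divisible by 15 → k is divisible by 5
Chain the implications: the middle term (k is divisible by 15) links the two.
Conclusion: If k is divisible by 60, then k is divisible by 5.

If k is divisible by 60, then k is divisible by 5.


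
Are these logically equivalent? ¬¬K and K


Expression 1: ¬¬K
Expression 2: K
Truth table (K | Expr1 Expr2):
  T |   T     T
  F |   F     F
All 2 rows agree, so the expressions are logically equivalent.

Yes


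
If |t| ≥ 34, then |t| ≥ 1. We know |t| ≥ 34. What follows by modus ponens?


Modus ponens: P → Q, P ⊢ Q
P: |t| ≥ 34
Q: |t| ≥ 1
We have P → Q and P is true.
By modus ponens, Q must be true.

|t| ≥ 1


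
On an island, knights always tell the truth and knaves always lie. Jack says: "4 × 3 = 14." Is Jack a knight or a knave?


Statement: "4 × 3 = 14."
Actual: 4 × 3 = 12
Claimed: 14
Statement is FALSE → Jack lies → Knave

Knave


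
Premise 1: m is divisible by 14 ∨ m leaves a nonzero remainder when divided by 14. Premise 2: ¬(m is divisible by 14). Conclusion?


Disjunctive syllogism: P ∨ Q, ¬P ⊢ Q
Disjunction: m is divisible by 14 ∨ m leaves a nonzero remainder when divided by 14
We know it is not the case that m is divisible by 14.
By disjunctive syllogism, the other disjunct must be true.

m leaves a nonzero remainder when divided by 14


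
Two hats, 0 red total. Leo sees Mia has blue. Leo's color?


Total red = 0, Mia = blue
Red accounted for: 0
Remaining for Leo: 0
Leo's hat is blue.

blue


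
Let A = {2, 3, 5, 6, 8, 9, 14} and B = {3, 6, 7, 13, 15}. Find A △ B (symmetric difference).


A = {2, 3, 5, 6, 8, 9, 14}
B = {3, 6, 7, 13, 15}
Operation: symmetric difference
In A only: [2, 5, 8, 9, 14], in B only: [7, 13, 15]

{2, 5, 7, 8, 9, 13, 14, 15}


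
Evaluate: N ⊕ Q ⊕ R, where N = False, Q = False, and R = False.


N = False, Q = False, R = False
Step 1: N ⊕ Q = False XOR False = False
Step 2: False ⊕ R = False XOR False = False
XOR is true when an odd number of operands are true.

False


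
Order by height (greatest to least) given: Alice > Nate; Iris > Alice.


Constraints: Alice > Nate; Iris > Alice
Method: at each step, the next-highest is the one remaining person who never appears on the smaller side of a constraint between remaining people.
  Step 1: remaining {Iris, Nate, Alice}; on the smaller side: {Nate, Alice} → Iris is next (Iris > Alice).
  Step 2: remaining {Nate, Alice}; on the smaller side: {Nate} → Alice is next (Alice > Nate).
  Step 3: only Nate remains → lowest.
Final ranking (highest to lowest):

Iris > Alice > Nate


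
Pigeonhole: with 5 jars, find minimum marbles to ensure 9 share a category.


Pigeonhole: to guarantee k in one of n categories, need (k-1)×n + 1.
k = 9, n = 5
Minimum = (9-1) × 5 + 1 = 8 × 5 + 1

41


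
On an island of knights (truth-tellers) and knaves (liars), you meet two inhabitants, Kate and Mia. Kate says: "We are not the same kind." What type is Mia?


Kate says: "We are not the same kind."
Case 1: Kate is a Knight (truth-teller)
  Statement is true → they ARE different → Mia is a Knave
Case 2: Kate is a Knave (liar)
  Statement is false → they are NOT different → Mia is a Knave
In both cases, Mia is a Knave.

Knave


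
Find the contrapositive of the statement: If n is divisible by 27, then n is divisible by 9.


Original: If n is divisible by 27, then n is divisible by 9
Contrapositive: If ¬Q, then ¬P
Negate Q: not (n is divisible by 9)
Negate P: not (n is divisible by 27)

If not (n is divisible by 9), then not (n is divisible by 27).


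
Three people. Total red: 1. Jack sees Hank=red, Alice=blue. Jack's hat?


Total red = 1, seen red = 1
Own red = 1 - 1 = 0
Jack's hat is blue.

blue


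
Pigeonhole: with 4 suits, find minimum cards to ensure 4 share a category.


Pigeonhole: to guarantee k in one of n categories, need (k-1)×n + 1.
k = 4, n = 4
Minimum = (4-1) × 4 + 1 = 3 × 4 + 1

13
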